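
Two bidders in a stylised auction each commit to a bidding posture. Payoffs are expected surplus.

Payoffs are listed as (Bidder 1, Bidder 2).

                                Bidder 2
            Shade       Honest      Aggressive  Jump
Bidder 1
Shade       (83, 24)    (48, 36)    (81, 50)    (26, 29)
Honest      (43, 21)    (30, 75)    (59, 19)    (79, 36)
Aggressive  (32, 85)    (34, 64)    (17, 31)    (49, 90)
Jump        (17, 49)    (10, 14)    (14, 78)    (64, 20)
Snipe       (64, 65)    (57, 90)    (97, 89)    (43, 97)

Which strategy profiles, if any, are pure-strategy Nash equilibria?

Bidder 1 against Shade: payoffs 83, 43, 32, 17, 64 → best response Shade.
Bidder 1 against Honest: payoffs 48, 30, 34, 10, 57 → best response Snipe.
Bidder 1 against Aggressive: payoffs 81, 59, 17, 14, 97 → best response Snipe.
Bidder 1 against Jump: payoffs 26, 79, 49, 64, 43 → best response Honest.
Bidder 2 against Shade: payoffs 24, 36, 50, 29 → best response Aggressive.
Bidder 2 against Honest: payoffs 21, 75, 19, 36 → best response Honest.
Bidder 2 against Aggressive: payoffs 85, 64, 31, 90 → best response Jump.
Bidder 2 against Jump: payoffs 49, 14, 78, 20 → best response Aggressive.
Bidder 2 against Snipe: payoffs 65, 90, 89, 97 → best response Jump.
No profile is a mutual best response for all players.

No pure-strategy Nash equilibrium.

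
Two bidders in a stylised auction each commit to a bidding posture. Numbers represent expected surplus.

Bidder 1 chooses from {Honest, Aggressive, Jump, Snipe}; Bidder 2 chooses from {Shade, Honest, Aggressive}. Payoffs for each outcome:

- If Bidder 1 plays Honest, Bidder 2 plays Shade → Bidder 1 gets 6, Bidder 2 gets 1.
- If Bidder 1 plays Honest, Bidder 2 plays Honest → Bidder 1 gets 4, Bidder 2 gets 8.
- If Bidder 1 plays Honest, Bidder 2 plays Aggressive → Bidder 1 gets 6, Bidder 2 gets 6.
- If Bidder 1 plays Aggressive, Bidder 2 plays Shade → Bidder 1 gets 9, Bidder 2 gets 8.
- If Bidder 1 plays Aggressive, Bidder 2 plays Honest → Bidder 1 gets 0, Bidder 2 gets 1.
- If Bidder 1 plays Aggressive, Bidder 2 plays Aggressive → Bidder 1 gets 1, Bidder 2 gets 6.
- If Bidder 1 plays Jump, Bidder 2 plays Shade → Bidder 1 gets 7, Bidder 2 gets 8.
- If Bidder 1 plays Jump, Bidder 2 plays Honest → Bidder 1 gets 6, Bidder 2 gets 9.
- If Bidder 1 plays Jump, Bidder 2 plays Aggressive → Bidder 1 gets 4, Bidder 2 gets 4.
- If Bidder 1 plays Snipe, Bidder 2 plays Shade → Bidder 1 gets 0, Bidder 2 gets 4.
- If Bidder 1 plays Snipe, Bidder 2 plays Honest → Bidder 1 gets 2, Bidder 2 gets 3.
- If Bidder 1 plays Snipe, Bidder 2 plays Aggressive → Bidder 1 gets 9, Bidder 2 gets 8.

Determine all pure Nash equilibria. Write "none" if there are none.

Pure-strategy Nash equilibria: (Aggressive, Shade); (Jump, Honest); (Snipe, Aggressive)

Bidder 1 against Shade: payoffs 6, 9, 7, 0 → best response Aggressive.
Bidder 1 against Honest: payoffs 4, 0, 6, 2 → best response Jump.
Bidder 1 against Aggressive: payoffs 6, 1, 4, 9 → best response Snipe.
Bidder 2 against Honest: payoffs 1, 8, 6 → best response Honest.
Bidder 2 against Aggressive: payoffs 8, 1, 6 → best response Shade.
Bidder 2 against Jump: payoffs 8, 9, 4 → best response Honest.
Bidder 2 against Snipe: payoffs 4, 3, 8 → best response Aggressive.
Mutual best responses: (Aggressive, Shade); (Jump, Honest); (Snipe, Aggressive).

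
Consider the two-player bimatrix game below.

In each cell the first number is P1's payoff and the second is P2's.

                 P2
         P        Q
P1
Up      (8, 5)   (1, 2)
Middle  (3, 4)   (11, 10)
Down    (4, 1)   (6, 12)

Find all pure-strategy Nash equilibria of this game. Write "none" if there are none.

P1 against P: payoffs 8, 3, 4 → best response Up.
P1 against Q: payoffs 1, 11, 6 → best response Middle.
P2 against Up: payoffs 5, 2 → best response P.
P2 against Middle: payoffs 4, 10 → best response Q.
P2 against Down: payoffs 1, 12 → best response Q.
Mutual best responses: (Up, P); (Middle, Q).

Pure-strategy Nash equilibria: (Up, P); (Middle, Q)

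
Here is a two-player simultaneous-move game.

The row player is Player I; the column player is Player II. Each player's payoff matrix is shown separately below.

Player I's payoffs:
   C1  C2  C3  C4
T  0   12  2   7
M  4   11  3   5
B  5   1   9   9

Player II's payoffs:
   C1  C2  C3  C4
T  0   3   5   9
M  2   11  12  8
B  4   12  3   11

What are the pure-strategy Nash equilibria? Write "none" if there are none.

There is no pure-strategy Nash equilibrium.

For each strategy profile, look for a profitable unilateral deviation.
(T, C1): Player I can switch to M (0 → 4). Not NE.
(T, C2): Player II can switch to C3 (3 → 5). Not NE.
(T, C3): Player I can switch to M (2 → 3). Not NE.
(T, C4): Player I can switch to B (7 → 9). Not NE.
(M, C1): Player I can switch to B (4 → 5). Not NE.
(M, C2): Player I can switch to T (11 → 12). Not NE.
(The remaining 6 profiles each have a profitable deviation by the same check.)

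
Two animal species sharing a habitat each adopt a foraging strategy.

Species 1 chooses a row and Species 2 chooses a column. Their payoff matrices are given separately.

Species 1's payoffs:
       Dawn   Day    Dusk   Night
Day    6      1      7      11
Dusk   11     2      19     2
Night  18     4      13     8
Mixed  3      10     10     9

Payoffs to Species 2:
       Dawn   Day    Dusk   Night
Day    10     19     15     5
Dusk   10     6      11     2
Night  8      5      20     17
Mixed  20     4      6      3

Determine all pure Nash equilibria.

Pure NE: (Dusk, Dusk)

Species 1 against Dawn: payoffs 6, 11, 18, 3 → best response Night.
Species 1 against Day: payoffs 1, 2, 4, 10 → best response Mixed.
Species 1 against Dusk: payoffs 7, 19, 13, 10 → best response Dusk.
Species 1 against Night: payoffs 11, 2, 8, 9 → best response Day.
Species 2 against Day: payoffs 10, 19, 15, 5 → best response Day.
Species 2 against Dusk: payoffs 10, 6, 11, 2 → best response Dusk.
Species 2 against Night: payoffs 8, 5, 20, 17 → best response Dusk.
Species 2 against Mixed: payoffs 20, 4, 6, 3 → best response Dawn.
Mutual best responses: (Dusk, Dusk).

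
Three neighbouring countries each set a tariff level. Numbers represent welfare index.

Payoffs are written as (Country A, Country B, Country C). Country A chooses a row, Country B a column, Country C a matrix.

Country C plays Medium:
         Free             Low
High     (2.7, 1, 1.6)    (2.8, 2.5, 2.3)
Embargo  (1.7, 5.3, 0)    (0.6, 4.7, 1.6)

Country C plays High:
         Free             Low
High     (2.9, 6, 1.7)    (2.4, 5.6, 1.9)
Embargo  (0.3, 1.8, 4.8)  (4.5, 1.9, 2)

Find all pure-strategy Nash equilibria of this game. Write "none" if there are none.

Country A against (Free, Medium): payoffs 2.7, 1.7 → best response High.
Country A against (Free, High): payoffs 2.9, 0.3 → best response High.
Country A against (Low, Medium): payoffs 2.8, 0.6 → best response High.
Country A against (Low, High): payoffs 2.4, 4.5 → best response Embargo.
Country B against (High, Medium): payoffs 1, 2.5 → best response Low.
Country B against (High, High): payoffs 6, 5.6 → best response Free.
Country B against (Embargo, Medium): payoffs 5.3, 4.7 → best response Free.
Country B against (Embargo, High): payoffs 1.8, 1.9 → best response Low.
Country C against (High, Free): payoffs 1.6, 1.7 → best response High.
Country C against (High, Low): payoffs 2.3, 1.9 → best response Medium.
Country C against (Embargo, Free): payoffs 0, 4.8 → best response High.
Country C against (Embargo, Low): payoffs 1.6, 2 → best response High.
Mutual best responses: (High, Free, High); (High, Low, Medium); (Embargo, Low, High).

The pure Nash equilibria are (High, Free, High); (High, Low, Medium); (Embargo, Low, High).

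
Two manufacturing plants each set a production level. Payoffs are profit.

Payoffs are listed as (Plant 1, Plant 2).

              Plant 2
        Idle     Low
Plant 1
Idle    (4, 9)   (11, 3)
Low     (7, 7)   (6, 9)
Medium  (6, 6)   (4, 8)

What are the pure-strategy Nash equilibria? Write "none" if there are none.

(Idle, Idle): Plant 1 can switch to Low (4 → 7). Not NE.
(Idle, Low): Plant 2 can switch to Idle (3 → 9). Not NE.
(Low, Idle): Plant 2 can switch to Low (7 → 9). Not NE.
(Low, Low): Plant 1 can switch to Idle (6 → 11). Not NE.
(Medium, Idle): Plant 1 can switch to Low (6 → 7). Not NE.
(Medium, Low): Plant 1 can switch to Idle (4 → 11). Not NE.

This game has no pure Nash equilibrium.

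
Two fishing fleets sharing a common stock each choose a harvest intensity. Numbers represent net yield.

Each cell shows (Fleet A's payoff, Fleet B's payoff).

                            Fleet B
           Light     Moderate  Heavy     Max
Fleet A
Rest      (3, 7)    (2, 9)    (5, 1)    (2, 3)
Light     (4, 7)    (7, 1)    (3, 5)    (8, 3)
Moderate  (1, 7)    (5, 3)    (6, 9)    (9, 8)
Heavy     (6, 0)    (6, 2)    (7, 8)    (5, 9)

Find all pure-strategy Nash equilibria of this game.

(Rest, Light): Fleet A can switch to Light (3 → 4). Not NE.
(Rest, Moderate): Fleet A can switch to Light (2 → 7). Not NE.
(Rest, Heavy): Fleet A can switch to Moderate (5 → 6). Not NE.
(Rest, Max): Fleet A can switch to Light (2 → 8). Not NE.
(Light, Light): Fleet A can switch to Heavy (4 → 6). Not NE.
(Light, Moderate): Fleet B can switch to Light (1 → 7). Not NE.
(The remaining 10 profiles each have a profitable deviation by the same check.)

none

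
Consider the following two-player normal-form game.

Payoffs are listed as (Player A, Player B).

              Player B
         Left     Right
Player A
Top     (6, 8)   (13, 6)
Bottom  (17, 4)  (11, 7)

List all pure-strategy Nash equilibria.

For each strategy profile, look for a profitable unilateral deviation.
(Top, Left): Player A can switch to Bottom (6 → 17). Not NE.
(Top, Right): Player B can switch to Left (6 → 8). Not NE.
(Bottom, Left): Player B can switch to Right (4 → 7). Not NE.
(Bottom, Right): Player A can switch to Top (11 → 13). Not NE.

There is no pure-strategy Nash equilibrium.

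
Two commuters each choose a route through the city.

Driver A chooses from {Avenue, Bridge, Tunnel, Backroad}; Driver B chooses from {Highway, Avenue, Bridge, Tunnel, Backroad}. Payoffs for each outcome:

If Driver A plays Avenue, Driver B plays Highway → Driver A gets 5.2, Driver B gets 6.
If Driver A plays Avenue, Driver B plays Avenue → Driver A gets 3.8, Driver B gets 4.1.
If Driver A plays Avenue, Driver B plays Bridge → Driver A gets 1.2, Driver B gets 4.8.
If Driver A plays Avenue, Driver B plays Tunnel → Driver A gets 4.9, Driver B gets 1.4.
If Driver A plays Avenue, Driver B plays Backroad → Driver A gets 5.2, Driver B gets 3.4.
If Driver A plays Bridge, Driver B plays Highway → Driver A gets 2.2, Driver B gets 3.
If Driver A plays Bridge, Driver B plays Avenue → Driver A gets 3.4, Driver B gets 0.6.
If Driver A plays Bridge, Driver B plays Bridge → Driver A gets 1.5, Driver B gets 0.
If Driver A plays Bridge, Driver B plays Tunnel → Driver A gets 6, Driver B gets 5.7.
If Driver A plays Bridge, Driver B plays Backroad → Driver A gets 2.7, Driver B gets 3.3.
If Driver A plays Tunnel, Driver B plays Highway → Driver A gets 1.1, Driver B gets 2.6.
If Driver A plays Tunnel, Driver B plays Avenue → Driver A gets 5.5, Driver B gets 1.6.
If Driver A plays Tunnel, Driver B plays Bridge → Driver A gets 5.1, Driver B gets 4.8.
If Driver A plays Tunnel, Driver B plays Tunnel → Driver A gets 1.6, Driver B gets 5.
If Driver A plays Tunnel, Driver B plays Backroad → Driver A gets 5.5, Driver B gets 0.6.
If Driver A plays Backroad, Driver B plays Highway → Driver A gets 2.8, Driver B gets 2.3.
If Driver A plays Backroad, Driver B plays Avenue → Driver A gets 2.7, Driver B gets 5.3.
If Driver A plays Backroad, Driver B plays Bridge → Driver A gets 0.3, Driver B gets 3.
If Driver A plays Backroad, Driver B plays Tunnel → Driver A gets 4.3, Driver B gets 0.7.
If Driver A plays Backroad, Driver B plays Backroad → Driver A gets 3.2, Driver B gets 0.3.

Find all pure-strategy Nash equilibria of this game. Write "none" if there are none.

The pure Nash equilibria are (Avenue, Highway), (Bridge, Tunnel).

Driver A against Highway: payoffs 5.2, 2.2, 1.1, 2.8 → best response Avenue.
Driver A against Avenue: payoffs 3.8, 3.4, 5.5, 2.7 → best response Tunnel.
Driver A against Bridge: payoffs 1.2, 1.5, 5.1, 0.3 → best response Tunnel.
Driver A against Tunnel: payoffs 4.9, 6, 1.6, 4.3 → best response Bridge.
Driver A against Backroad: payoffs 5.2, 2.7, 5.5, 3.2 → best response Tunnel.
Driver B against Avenue: payoffs 6, 4.1, 4.8, 1.4, 3.4 → best response Highway.
Driver B against Bridge: payoffs 3, 0.6, 0, 5.7, 3.3 → best response Tunnel.
Driver B against Tunnel: payoffs 2.6, 1.6, 4.8, 5, 0.6 → best response Tunnel.
Driver B against Backroad: payoffs 2.3, 5.3, 3, 0.7, 0.3 → best response Avenue.
Mutual best responses: (Avenue, Highway); (Bridge, Tunnel).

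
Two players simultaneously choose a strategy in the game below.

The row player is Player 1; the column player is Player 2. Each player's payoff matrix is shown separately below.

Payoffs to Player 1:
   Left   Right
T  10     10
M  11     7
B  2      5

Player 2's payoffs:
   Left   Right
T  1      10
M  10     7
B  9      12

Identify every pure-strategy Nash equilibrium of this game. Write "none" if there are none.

The pure Nash equilibria are (T, Right), (M, Left).

(T, Left): Player 1 can switch to M (10 → 11). Not NE.
(T, Right): Player 1 gets 10, best alternative 7; Player 2 gets 10, best alternative 1. No profitable deviation — NE.
(M, Left): Player 1 gets 11, best alternative 10; Player 2 gets 10, best alternative 7. No profitable deviation — NE.
(M, Right): Player 1 can switch to T (7 → 10). Not NE.
(B, Left): Player 1 can switch to T (2 → 10). Not NE.
(B, Right): Player 1 can switch to T (5 → 10). Not NE.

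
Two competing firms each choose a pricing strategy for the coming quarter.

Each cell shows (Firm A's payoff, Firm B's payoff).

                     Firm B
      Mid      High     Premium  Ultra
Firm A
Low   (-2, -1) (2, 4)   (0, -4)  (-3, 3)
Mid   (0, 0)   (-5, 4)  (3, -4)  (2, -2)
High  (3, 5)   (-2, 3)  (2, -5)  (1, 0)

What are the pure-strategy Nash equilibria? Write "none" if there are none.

(Low, High), (High, Mid)

Mark each player's best response to every combination of opponents' strategies; a profile where every player is best-responding is a pure Nash equilibrium.
Firm A against Mid: payoffs -2, 0, 3 → best response High.
Firm A against High: payoffs 2, -5, -2 → best response Low.
Firm A against Premium: payoffs 0, 3, 2 → best response Mid.
Firm A against Ultra: payoffs -3, 2, 1 → best response Mid.
Firm B against Low: payoffs -1, 4, -4, 3 → best response High.
Firm B against Mid: payoffs 0, 4, -4, -2 → best response High.
Firm B against High: payoffs 5, 3, -5, 0 → best response Mid.
Mutual best responses: (Low, High); (High, Mid).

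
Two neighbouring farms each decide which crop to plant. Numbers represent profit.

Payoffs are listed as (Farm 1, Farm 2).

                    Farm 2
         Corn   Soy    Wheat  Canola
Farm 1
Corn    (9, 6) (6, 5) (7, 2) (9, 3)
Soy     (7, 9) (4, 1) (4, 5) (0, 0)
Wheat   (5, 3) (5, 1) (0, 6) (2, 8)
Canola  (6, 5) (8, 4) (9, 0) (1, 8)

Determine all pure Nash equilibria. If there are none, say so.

(Corn, Corn)

For each player, find the best response to each opponent profile; mutual best responses are the pure NE.
Farm 1 against Corn: payoffs 9, 7, 5, 6 → best response Corn.
Farm 1 against Soy: payoffs 6, 4, 5, 8 → best response Canola.
Farm 1 against Wheat: payoffs 7, 4, 0, 9 → best response Canola.
Farm 1 against Canola: payoffs 9, 0, 2, 1 → best response Corn.
Farm 2 against Corn: payoffs 6, 5, 2, 3 → best response Corn.
Farm 2 against Soy: payoffs 9, 1, 5, 0 → best response Corn.
Farm 2 against Wheat: payoffs 3, 1, 6, 8 → best response Canola.
Farm 2 against Canola: payoffs 5, 4, 0, 8 → best response Canola.
Mutual best responses: (Corn, Corn).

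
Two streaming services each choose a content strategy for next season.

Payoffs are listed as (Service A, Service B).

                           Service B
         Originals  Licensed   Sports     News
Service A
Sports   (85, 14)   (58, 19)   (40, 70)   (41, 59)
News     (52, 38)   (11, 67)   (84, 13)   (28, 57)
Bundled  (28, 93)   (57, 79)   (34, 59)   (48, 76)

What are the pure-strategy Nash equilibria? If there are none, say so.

This game has no pure Nash equilibrium.

(Sports, Originals): Service B can switch to Licensed (14 → 19). Not NE.
(Sports, Licensed): Service B can switch to Sports (19 → 70). Not NE.
(Sports, Sports): Service A can switch to News (40 → 84). Not NE.
(Sports, News): Service A can switch to Bundled (41 → 48). Not NE.
(News, Originals): Service A can switch to Sports (52 → 85). Not NE.
(News, Licensed): Service A can switch to Sports (11 → 58). Not NE.
(News, Sports): Service B can switch to Originals (13 → 38). Not NE.
(News, News): Service A can switch to Sports (28 → 41). Not NE.
(The remaining 4 profiles each have a profitable deviation by the same check.)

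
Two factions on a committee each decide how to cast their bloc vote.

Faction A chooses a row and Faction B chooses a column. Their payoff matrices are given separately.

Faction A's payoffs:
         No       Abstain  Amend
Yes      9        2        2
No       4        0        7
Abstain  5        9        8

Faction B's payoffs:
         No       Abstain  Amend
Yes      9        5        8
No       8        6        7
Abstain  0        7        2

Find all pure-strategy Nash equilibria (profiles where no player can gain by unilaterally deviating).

Mark each player's best response to every combination of opponents' strategies; a profile where every player is best-responding is a pure Nash equilibrium.
Faction A against No: payoffs 9, 4, 5 → best response Yes.
Faction A against Abstain: payoffs 2, 0, 9 → best response Abstain.
Faction A against Amend: payoffs 2, 7, 8 → best response Abstain.
Faction B against Yes: payoffs 9, 5, 8 → best response No.
Faction B against No: payoffs 8, 6, 7 → best response No.
Faction B against Abstain: payoffs 0, 7, 2 → best response Abstain.
Mutual best responses: (Yes, No); (Abstain, Abstain).

(Yes, No); (Abstain, Abstain)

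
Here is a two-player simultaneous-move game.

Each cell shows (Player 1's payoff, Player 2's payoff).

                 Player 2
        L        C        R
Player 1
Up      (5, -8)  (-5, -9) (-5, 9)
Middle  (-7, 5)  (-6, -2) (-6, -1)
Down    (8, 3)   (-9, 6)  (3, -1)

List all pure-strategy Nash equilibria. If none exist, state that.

none

Player 1 against L: payoffs 5, -7, 8 → best response Down.
Player 1 against C: payoffs -5, -6, -9 → best response Up.
Player 1 against R: payoffs -5, -6, 3 → best response Down.
Player 2 against Up: payoffs -8, -9, 9 → best response R.
Player 2 against Middle: payoffs 5, -2, -1 → best response L.
Player 2 against Down: payoffs 3, 6, -1 → best response C.
No profile is a mutual best response for all players.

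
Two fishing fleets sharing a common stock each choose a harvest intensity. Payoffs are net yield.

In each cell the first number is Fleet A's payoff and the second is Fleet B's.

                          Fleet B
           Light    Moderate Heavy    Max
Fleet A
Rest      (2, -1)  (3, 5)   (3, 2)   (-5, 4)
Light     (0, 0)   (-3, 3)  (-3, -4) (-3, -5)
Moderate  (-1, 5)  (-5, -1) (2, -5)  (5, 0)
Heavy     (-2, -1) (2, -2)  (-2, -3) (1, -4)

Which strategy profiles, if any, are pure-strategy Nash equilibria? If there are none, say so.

(Rest, Light): Fleet B can switch to Moderate (-1 → 5). Not NE.
(Rest, Moderate): Fleet A gets 3, best alternative 2; Fleet B gets 5, best alternative 4. No profitable deviation — NE.
(Rest, Heavy): Fleet B can switch to Moderate (2 → 5). Not NE.
(Rest, Max): Fleet A can switch to Light (-5 → -3). Not NE.
(Light, Light): Fleet A can switch to Rest (0 → 2). Not NE.
(Light, Moderate): Fleet A can switch to Rest (-3 → 3). Not NE.
(Light, Heavy): Fleet A can switch to Rest (-3 → 3). Not NE.
(The remaining 9 profiles each have a profitable deviation by the same check.)

The unique pure-strategy Nash equilibrium is (Rest, Moderate).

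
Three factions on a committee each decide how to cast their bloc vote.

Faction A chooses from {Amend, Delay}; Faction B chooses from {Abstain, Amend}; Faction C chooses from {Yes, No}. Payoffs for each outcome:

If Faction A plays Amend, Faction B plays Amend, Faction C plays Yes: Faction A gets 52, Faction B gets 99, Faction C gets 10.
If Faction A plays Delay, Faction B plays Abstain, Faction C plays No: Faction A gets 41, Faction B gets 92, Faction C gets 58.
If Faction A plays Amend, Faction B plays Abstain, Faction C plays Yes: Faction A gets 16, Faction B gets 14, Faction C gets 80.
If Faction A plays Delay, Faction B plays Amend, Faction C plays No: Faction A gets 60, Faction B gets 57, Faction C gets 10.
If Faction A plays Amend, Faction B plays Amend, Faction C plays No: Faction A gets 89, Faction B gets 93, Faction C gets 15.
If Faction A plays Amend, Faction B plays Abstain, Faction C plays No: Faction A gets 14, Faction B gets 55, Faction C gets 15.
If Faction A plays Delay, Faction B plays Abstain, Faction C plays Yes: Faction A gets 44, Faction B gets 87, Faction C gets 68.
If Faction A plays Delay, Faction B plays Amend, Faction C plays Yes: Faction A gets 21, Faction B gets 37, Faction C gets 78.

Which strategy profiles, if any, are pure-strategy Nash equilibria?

The pure Nash equilibria are (Amend, Amend, No) and (Delay, Abstain, Yes).

Check each profile: it is a Nash equilibrium iff no player can strictly gain by switching unilaterally.
(Amend, Abstain, Yes): Faction A can switch to Delay (16 → 44). Not NE.
(Amend, Abstain, No): Faction A can switch to Delay (14 → 41). Not NE.
(Amend, Amend, Yes): Faction C can switch to No (10 → 15). Not NE.
(Amend, Amend, No): Faction A gets 89, best alternative 60; Faction B gets 93, best alternative 55; Faction C gets 15, best alternative 10. No profitable deviation — NE.
(Delay, Abstain, Yes): Faction A gets 44, best alternative 16; Faction B gets 87, best alternative 37; Faction C gets 68, best alternative 58. No profitable deviation — NE.
(Delay, Abstain, No): Faction C can switch to Yes (58 → 68). Not NE.
(Delay, Amend, Yes): Faction A can switch to Amend (21 → 52). Not NE.
(Delay, Amend, No): Faction A can switch to Amend (60 → 89). Not NE.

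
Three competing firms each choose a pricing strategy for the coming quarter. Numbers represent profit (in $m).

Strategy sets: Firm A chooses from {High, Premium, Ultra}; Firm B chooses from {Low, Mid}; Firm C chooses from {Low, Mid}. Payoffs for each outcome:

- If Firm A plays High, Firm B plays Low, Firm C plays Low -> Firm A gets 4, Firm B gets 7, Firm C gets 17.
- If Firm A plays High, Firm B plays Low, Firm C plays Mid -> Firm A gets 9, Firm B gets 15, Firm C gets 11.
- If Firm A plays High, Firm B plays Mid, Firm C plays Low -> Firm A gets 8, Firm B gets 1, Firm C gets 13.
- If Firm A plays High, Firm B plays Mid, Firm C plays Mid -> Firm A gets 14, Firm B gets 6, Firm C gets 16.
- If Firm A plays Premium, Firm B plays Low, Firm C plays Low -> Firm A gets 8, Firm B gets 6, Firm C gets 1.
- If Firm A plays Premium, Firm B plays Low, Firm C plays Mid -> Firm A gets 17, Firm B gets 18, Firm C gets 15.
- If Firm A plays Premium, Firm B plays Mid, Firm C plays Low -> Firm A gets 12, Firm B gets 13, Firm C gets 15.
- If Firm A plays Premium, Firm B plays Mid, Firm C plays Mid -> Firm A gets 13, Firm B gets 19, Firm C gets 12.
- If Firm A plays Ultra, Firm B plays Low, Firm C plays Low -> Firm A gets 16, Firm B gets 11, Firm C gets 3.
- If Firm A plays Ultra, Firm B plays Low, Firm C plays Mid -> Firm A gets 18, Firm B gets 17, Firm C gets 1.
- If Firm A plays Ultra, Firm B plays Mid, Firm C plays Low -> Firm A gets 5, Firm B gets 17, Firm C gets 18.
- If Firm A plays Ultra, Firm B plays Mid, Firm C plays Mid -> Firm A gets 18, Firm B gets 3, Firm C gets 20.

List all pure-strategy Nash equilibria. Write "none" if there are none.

For each player, find the best response to each opponent profile; mutual best responses are the pure NE.
Firm A against (Low, Low): payoffs 4, 8, 16 → best response Ultra.
Firm A against (Low, Mid): payoffs 9, 17, 18 → best response Ultra.
Firm A against (Mid, Low): payoffs 8, 12, 5 → best response Premium.
Firm A against (Mid, Mid): payoffs 14, 13, 18 → best response Ultra.
Firm B against (High, Low): payoffs 7, 1 → best response Low.
Firm B against (High, Mid): payoffs 15, 6 → best response Low.
Firm B against (Premium, Low): payoffs 6, 13 → best response Mid.
Firm B against (Premium, Mid): payoffs 18, 19 → best response Mid.
Firm B against (Ultra, Low): payoffs 11, 17 → best response Mid.
Firm B against (Ultra, Mid): payoffs 17, 3 → best response Low.
Firm C against (High, Low): payoffs 17, 11 → best response Low.
Firm C against (High, Mid): payoffs 13, 16 → best response Mid.
Firm C against (Premium, Low): payoffs 1, 15 → best response Mid.
Firm C against (Premium, Mid): payoffs 15, 12 → best response Low.
Firm C against (Ultra, Low): payoffs 3, 1 → best response Low.
Firm C against (Ultra, Mid): payoffs 18, 20 → best response Mid.
Mutual best responses: (Premium, Mid, Low).

(Premium, Mid, Low)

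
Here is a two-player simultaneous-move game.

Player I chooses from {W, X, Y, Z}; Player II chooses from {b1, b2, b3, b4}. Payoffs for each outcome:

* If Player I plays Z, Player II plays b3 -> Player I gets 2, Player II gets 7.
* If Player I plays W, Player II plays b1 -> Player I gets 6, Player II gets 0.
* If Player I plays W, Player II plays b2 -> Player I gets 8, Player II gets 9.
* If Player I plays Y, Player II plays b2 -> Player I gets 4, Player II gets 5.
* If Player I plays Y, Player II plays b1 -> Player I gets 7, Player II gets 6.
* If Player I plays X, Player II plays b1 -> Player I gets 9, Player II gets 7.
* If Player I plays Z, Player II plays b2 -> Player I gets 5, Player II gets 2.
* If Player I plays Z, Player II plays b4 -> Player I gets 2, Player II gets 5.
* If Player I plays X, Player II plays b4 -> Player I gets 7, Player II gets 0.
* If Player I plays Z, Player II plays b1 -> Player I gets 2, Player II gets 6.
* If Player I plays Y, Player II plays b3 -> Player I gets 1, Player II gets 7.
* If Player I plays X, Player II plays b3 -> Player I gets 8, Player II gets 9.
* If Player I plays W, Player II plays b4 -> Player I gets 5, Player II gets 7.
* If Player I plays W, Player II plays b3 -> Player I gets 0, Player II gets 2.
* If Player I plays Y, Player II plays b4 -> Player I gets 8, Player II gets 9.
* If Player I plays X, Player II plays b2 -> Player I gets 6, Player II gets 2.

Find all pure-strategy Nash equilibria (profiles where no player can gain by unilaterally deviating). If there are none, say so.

Player I against b1: payoffs 6, 9, 7, 2 → best response X.
Player I against b2: payoffs 8, 6, 4, 5 → best response W.
Player I against b3: payoffs 0, 8, 1, 2 → best response X.
Player I against b4: payoffs 5, 7, 8, 2 → best response Y.
Player II against W: payoffs 0, 9, 2, 7 → best response b2.
Player II against X: payoffs 7, 2, 9, 0 → best response b3.
Player II against Y: payoffs 6, 5, 7, 9 → best response b4.
Player II against Z: payoffs 6, 2, 7, 5 → best response b3.
Mutual best responses: (W, b2); (X, b3); (Y, b4).

The pure Nash equilibria are (W, b2) and (X, b3) and (Y, b4).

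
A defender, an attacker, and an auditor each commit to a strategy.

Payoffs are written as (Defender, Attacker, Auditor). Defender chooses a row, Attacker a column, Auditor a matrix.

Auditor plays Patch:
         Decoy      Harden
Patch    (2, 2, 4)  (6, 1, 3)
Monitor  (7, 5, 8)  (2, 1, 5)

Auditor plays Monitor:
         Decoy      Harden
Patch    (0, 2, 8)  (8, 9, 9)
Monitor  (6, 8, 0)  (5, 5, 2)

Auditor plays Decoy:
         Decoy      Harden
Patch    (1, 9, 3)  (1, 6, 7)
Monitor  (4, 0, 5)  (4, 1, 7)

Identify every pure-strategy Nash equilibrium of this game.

(Patch, Harden, Monitor); (Monitor, Decoy, Patch); (Monitor, Harden, Decoy)

Mark each player's best response to every combination of opponents' strategies; a profile where every player is best-responding is a pure Nash equilibrium.
Defender against (Decoy, Patch): payoffs 2, 7 → best response Monitor.
Defender against (Decoy, Monitor): payoffs 0, 6 → best response Monitor.
Defender against (Decoy, Decoy): payoffs 1, 4 → best response Monitor.
Defender against (Harden, Patch): payoffs 6, 2 → best response Patch.
Defender against (Harden, Monitor): payoffs 8, 5 → best response Patch.
Defender against (Harden, Decoy): payoffs 1, 4 → best response Monitor.
Attacker against (Patch, Patch): payoffs 2, 1 → best response Decoy.
Attacker against (Patch, Monitor): payoffs 2, 9 → best response Harden.
Attacker against (Patch, Decoy): payoffs 9, 6 → best response Decoy.
Attacker against (Monitor, Patch): payoffs 5, 1 → best response Decoy.
Attacker against (Monitor, Monitor): payoffs 8, 5 → best response Decoy.
Attacker against (Monitor, Decoy): payoffs 0, 1 → best response Harden.
Auditor against (Patch, Decoy): payoffs 4, 8, 3 → best response Monitor.
Auditor against (Patch, Harden): payoffs 3, 9, 7 → best response Monitor.
Auditor against (Monitor, Decoy): payoffs 8, 0, 5 → best response Patch.
Auditor against (Monitor, Harden): payoffs 5, 2, 7 → best response Decoy.
Mutual best responses: (Patch, Harden, Monitor); (Monitor, Decoy, Patch); (Monitor, Harden, Decoy).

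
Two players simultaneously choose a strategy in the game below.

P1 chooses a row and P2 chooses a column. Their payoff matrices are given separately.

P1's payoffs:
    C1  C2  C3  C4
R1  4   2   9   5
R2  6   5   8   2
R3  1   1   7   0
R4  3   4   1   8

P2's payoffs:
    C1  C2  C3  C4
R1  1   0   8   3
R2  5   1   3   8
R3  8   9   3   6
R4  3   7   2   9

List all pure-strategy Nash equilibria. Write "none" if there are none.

The pure Nash equilibria are (R1, C3), (R4, C4).

(R1, C1): P1 can switch to R2 (4 → 6). Not NE.
(R1, C2): P1 can switch to R2 (2 → 5). Not NE.
(R1, C3): P1 gets 9, best alternative 8; P2 gets 8, best alternative 3. No profitable deviation — NE.
(R1, C4): P1 can switch to R4 (5 → 8). Not NE.
(R2, C1): P2 can switch to C4 (5 → 8). Not NE.
(R2, C2): P2 can switch to C1 (1 → 5). Not NE.
(R2, C3): P1 can switch to R1 (8 → 9). Not NE.
(R4, C4): P1 gets 8, best alternative 5; P2 gets 9, best alternative 7. No profitable deviation — NE.
(The remaining 8 profiles each have a profitable deviation by the same check.)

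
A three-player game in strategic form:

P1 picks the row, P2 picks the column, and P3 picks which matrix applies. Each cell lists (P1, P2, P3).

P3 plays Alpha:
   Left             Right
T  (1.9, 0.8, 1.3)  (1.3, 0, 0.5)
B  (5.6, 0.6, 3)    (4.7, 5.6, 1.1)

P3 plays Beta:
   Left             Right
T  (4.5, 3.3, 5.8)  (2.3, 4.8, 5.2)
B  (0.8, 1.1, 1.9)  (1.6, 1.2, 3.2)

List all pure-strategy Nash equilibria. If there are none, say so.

Pure NE: (T, Right, Beta)

(T, Left, Alpha): P1 can switch to B (1.9 → 5.6). Not NE.
(T, Left, Beta): P2 can switch to Right (3.3 → 4.8). Not NE.
(T, Right, Alpha): P1 can switch to B (1.3 → 4.7). Not NE.
(T, Right, Beta): P1 gets 2.3, best alternative 1.6; P2 gets 4.8, best alternative 3.3; P3 gets 5.2, best alternative 0.5. No profitable deviation — NE.
(B, Left, Alpha): P2 can switch to Right (0.6 → 5.6). Not NE.
(B, Left, Beta): P1 can switch to T (0.8 → 4.5). Not NE.
(B, Right, Alpha): P3 can switch to Beta (1.1 → 3.2). Not NE.
(B, Right, Beta): P1 can switch to T (1.6 → 2.3). Not NE.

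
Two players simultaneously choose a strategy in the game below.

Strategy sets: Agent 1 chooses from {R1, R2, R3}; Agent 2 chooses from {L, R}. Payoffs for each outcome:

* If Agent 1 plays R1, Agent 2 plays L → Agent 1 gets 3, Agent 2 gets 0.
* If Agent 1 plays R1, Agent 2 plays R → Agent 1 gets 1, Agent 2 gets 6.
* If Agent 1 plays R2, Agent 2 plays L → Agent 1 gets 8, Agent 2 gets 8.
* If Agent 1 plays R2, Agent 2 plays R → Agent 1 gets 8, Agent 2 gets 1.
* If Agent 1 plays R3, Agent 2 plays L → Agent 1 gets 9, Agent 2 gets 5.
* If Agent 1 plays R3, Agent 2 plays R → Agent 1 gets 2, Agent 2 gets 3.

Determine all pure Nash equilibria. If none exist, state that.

Mark each player's best response to every combination of opponents' strategies; a profile where every player is best-responding is a pure Nash equilibrium.
Agent 1 against L: payoffs 3, 8, 9 → best response R3.
Agent 1 against R: payoffs 1, 8, 2 → best response R2.
Agent 2 against R1: payoffs 0, 6 → best response R.
Agent 2 against R2: payoffs 8, 1 → best response L.
Agent 2 against R3: payoffs 5, 3 → best response L.
Mutual best responses: (R3, L).

Pure NE: (R3, L)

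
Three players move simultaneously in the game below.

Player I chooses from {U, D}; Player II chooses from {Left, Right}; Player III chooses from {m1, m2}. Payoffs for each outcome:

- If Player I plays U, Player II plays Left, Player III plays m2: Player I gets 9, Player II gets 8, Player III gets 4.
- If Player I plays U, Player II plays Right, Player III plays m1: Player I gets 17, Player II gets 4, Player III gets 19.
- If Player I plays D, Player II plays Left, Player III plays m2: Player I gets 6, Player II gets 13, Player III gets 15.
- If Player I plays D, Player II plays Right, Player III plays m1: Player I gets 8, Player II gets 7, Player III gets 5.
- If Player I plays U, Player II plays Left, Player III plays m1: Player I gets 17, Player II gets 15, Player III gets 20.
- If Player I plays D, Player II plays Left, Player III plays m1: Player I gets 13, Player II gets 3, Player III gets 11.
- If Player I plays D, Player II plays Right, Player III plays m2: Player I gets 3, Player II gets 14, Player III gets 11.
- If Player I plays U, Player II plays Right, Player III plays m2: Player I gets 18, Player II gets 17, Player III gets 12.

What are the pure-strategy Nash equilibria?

Player I against (Left, m1): payoffs 17, 13 → best response U.
Player I against (Left, m2): payoffs 9, 6 → best response U.
Player I against (Right, m1): payoffs 17, 8 → best response U.
Player I against (Right, m2): payoffs 18, 3 → best response U.
Player II against (U, m1): payoffs 15, 4 → best response Left.
Player II against (U, m2): payoffs 8, 17 → best response Right.
Player II against (D, m1): payoffs 3, 7 → best response Right.
Player II against (D, m2): payoffs 13, 14 → best response Right.
Player III against (U, Left): payoffs 20, 4 → best response m1.
Player III against (U, Right): payoffs 19, 12 → best response m1.
Player III against (D, Left): payoffs 11, 15 → best response m2.
Player III against (D, Right): payoffs 5, 11 → best response m2.
Mutual best responses: (U, Left, m1).

The unique pure-strategy Nash equilibrium is (U, Left, m1).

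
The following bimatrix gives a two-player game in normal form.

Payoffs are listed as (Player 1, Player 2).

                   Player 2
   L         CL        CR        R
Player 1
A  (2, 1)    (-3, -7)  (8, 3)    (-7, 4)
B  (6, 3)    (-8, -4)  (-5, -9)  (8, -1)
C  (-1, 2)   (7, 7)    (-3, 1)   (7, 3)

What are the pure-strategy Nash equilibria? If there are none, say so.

For each player, find the best response to each opponent profile; mutual best responses are the pure NE.
Player 1 against L: payoffs 2, 6, -1 → best response B.
Player 1 against CL: payoffs -3, -8, 7 → best response C.
Player 1 against CR: payoffs 8, -5, -3 → best response A.
Player 1 against R: payoffs -7, 8, 7 → best response B.
Player 2 against A: payoffs 1, -7, 3, 4 → best response R.
Player 2 against B: payoffs 3, -4, -9, -1 → best response L.
Player 2 against C: payoffs 2, 7, 1, 3 → best response CL.
Mutual best responses: (B, L); (C, CL).

(B, L); (C, CL)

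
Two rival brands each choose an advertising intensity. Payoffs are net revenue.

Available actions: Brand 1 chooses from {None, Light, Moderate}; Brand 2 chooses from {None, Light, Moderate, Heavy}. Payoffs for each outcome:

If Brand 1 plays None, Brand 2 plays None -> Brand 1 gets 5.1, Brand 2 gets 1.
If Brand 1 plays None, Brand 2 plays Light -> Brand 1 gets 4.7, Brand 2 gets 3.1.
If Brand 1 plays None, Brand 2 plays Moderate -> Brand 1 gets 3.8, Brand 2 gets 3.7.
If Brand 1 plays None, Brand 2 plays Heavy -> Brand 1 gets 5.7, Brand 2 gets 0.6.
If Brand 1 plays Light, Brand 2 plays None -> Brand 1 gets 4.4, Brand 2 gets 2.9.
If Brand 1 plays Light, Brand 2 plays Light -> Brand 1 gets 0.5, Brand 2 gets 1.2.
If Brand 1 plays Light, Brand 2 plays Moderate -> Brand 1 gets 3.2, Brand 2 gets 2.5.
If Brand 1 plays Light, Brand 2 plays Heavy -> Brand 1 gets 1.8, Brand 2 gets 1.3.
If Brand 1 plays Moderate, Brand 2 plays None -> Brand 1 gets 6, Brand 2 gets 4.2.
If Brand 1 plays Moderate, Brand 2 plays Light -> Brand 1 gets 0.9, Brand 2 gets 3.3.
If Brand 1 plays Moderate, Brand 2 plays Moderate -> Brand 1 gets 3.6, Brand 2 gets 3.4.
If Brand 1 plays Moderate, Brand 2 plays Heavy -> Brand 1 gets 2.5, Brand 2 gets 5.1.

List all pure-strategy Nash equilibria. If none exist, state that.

Brand 1 against None: payoffs 5.1, 4.4, 6 → best response Moderate.
Brand 1 against Light: payoffs 4.7, 0.5, 0.9 → best response None.
Brand 1 against Moderate: payoffs 3.8, 3.2, 3.6 → best response None.
Brand 1 against Heavy: payoffs 5.7, 1.8, 2.5 → best response None.
Brand 2 against None: payoffs 1, 3.1, 3.7, 0.6 → best response Moderate.
Brand 2 against Light: payoffs 2.9, 1.2, 2.5, 1.3 → best response None.
Brand 2 against Moderate: payoffs 4.2, 3.3, 3.4, 5.1 → best response Heavy.
Mutual best responses: (None, Moderate).

(None, Moderate)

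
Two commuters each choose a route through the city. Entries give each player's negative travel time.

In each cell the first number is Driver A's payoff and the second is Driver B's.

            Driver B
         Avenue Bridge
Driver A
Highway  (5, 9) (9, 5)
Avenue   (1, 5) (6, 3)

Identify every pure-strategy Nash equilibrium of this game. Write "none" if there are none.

(Highway, Avenue)

Driver A against Avenue: payoffs 5, 1 → best response Highway.
Driver A against Bridge: payoffs 9, 6 → best response Highway.
Driver B against Highway: payoffs 9, 5 → best response Avenue.
Driver B against Avenue: payoffs 5, 3 → best response Avenue.
Mutual best responses: (Highway, Avenue).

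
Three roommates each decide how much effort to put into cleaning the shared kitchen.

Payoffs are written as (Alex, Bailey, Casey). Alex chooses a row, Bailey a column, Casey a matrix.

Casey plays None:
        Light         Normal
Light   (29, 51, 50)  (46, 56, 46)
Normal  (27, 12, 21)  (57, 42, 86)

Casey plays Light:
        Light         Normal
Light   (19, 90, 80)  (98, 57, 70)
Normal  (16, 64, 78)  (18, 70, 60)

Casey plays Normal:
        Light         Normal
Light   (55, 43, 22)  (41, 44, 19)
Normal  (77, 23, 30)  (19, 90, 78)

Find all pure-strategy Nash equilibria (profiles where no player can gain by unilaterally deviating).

(Light, Light, None): Bailey can switch to Normal (51 → 56). Not NE.
(Light, Light, Light): Alex gets 19, best alternative 16; Bailey gets 90, best alternative 57; Casey gets 80, best alternative 50. No profitable deviation — NE.
(Light, Light, Normal): Alex can switch to Normal (55 → 77). Not NE.
(Light, Normal, None): Alex can switch to Normal (46 → 57). Not NE.
(Light, Normal, Light): Bailey can switch to Light (57 → 90). Not NE.
(Light, Normal, Normal): Casey can switch to None (19 → 46). Not NE.
(Normal, Light, None): Alex can switch to Light (27 → 29). Not NE.
(Normal, Normal, None): Alex gets 57, best alternative 46; Bailey gets 42, best alternative 12; Casey gets 86, best alternative 78. No profitable deviation — NE.
(The remaining 4 profiles each have a profitable deviation by the same check.)

(Light, Light, Light), (Normal, Normal, None)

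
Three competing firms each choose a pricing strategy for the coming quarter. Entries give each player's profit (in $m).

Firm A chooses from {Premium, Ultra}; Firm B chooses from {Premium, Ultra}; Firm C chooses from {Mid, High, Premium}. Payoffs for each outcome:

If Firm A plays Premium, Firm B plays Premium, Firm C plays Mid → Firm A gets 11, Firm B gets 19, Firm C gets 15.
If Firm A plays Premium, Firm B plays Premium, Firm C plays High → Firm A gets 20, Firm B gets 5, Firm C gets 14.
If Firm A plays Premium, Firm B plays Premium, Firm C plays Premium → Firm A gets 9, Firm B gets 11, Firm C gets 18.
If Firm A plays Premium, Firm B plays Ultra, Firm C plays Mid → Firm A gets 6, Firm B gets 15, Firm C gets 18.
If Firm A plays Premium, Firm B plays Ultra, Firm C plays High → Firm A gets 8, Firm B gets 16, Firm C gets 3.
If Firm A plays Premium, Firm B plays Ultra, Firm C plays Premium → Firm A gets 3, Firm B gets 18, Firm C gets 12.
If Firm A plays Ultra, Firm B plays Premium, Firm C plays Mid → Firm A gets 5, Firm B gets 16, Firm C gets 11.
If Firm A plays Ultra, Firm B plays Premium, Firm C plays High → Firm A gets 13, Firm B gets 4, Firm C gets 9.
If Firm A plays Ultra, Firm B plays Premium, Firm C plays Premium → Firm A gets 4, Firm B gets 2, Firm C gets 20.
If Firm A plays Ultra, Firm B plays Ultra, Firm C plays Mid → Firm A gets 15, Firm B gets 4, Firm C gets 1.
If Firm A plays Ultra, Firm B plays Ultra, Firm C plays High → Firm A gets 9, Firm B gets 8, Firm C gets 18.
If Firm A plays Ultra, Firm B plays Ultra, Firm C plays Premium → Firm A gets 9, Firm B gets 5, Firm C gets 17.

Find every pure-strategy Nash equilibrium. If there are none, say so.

(Premium, Premium, Mid): Firm C can switch to Premium (15 → 18). Not NE.
(Premium, Premium, High): Firm B can switch to Ultra (5 → 16). Not NE.
(Premium, Premium, Premium): Firm B can switch to Ultra (11 → 18). Not NE.
(Premium, Ultra, Mid): Firm A can switch to Ultra (6 → 15). Not NE.
(Premium, Ultra, High): Firm A can switch to Ultra (8 → 9). Not NE.
(Premium, Ultra, Premium): Firm A can switch to Ultra (3 → 9). Not NE.
(Ultra, Premium, Mid): Firm A can switch to Premium (5 → 11). Not NE.
(Ultra, Premium, High): Firm A can switch to Premium (13 → 20). Not NE.
(Ultra, Premium, Premium): Firm A can switch to Premium (4 → 9). Not NE.
(Ultra, Ultra, Mid): Firm B can switch to Premium (4 → 16). Not NE.
(Ultra, Ultra, High): Firm A gets 9, best alternative 8; Firm B gets 8, best alternative 4; Firm C gets 18, best alternative 17. No profitable deviation — NE.
(Ultra, Ultra, Premium): Firm C can switch to High (17 → 18). Not NE.

(Ultra, Ultra, High)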